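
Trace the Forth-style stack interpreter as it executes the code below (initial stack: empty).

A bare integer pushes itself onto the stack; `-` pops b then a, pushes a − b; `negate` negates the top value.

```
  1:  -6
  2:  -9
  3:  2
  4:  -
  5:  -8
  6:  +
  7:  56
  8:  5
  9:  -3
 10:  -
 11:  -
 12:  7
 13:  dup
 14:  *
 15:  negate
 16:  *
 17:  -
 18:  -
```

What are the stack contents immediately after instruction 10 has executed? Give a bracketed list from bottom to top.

[-6, -19, 56, 8]

-6 → [-6]
-9 → [-6, -9]
2  → [-6, -9, 2]
-  → [-6, -11]
-8 → [-6, -11, -8]
+  → [-6, -19]
56 → [-6, -19, 56]
5  → [-6, -19, 56, 5]
-3 → [-6, -19, 56, 5, -3]
-  → [-6, -19, 56, 8]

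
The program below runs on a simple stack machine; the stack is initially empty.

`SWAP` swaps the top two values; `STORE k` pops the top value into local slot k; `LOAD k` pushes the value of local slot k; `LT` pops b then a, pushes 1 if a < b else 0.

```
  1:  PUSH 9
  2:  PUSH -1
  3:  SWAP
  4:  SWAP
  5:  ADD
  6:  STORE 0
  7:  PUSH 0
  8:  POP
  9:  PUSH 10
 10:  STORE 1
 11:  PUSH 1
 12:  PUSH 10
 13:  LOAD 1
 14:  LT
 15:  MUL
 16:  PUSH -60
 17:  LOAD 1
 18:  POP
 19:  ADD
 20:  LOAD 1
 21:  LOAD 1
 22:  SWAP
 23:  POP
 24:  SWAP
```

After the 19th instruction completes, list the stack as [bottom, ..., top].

PUSH 9    9
PUSH -1   9 -1
SWAP      -1 9
SWAP      9 -1
ADD       8
STORE 0   (empty)
PUSH 0    0
POP       (empty)
PUSH 10   10
STORE 1   (empty)
PUSH 1    1
PUSH 10   1 10
LOAD 1    1 10 10
LT        1 0
MUL       0
PUSH -60  0 -60
LOAD 1    0 -60 10
POP       0 -60
ADD       -60

[-60]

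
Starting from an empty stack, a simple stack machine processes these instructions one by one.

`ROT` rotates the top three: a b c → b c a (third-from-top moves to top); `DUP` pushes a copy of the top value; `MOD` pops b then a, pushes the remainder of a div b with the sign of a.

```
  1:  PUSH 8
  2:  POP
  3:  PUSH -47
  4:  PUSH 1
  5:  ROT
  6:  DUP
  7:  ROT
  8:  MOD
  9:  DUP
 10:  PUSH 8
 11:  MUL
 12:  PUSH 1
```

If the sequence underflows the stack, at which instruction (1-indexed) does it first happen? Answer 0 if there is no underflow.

PUSH 8   : [8]
POP      : []
PUSH -47 : [-47]
PUSH 1   : [-47, 1]
ROT  — needs 3 operands, stack has 2 → underflow

5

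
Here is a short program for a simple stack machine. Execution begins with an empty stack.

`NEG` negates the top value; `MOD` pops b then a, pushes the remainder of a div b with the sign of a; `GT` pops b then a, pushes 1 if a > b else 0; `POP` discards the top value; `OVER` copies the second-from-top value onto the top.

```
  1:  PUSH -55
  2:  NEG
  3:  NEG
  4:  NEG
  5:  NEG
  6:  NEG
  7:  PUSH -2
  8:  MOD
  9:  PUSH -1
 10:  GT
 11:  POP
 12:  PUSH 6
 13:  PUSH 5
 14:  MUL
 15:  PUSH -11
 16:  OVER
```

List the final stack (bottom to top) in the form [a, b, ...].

[30, -11, 30]

PUSH -55 → -55
NEG      → 55
NEG      → -55
NEG      → 55
NEG      → -55
NEG      → 55
PUSH -2  → 55 -2
MOD      → 1
PUSH -1  → 1 -1
GT       → 1
POP      → (empty)
PUSH 6   → 6
PUSH 5   → 6 5
MUL      → 30
PUSH -11 → 30 -11
OVER     → 30 -11 30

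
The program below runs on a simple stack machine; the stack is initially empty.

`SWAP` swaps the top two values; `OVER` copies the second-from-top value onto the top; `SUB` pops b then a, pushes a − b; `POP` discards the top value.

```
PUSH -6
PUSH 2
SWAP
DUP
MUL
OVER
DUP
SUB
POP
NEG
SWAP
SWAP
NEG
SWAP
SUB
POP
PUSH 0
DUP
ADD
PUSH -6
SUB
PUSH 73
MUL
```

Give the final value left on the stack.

PUSH -6 -> -6
PUSH 2  -> -6 2
SWAP    -> 2 -6
DUP     -> 2 -6 -6
MUL     -> 2 36
OVER    -> 2 36 2
DUP     -> 2 36 2 2
SUB     -> 2 36 0
POP     -> 2 36
NEG     -> 2 -36
SWAP    -> -36 2
SWAP    -> 2 -36
NEG     -> 2 36
SWAP    -> 36 2
SUB     -> 34
POP     -> (empty)
PUSH 0  -> 0
DUP     -> 0 0
ADD     -> 0
PUSH -6 -> 0 -6
SUB     -> 6
PUSH 73 -> 6 73
MUL     -> 438

438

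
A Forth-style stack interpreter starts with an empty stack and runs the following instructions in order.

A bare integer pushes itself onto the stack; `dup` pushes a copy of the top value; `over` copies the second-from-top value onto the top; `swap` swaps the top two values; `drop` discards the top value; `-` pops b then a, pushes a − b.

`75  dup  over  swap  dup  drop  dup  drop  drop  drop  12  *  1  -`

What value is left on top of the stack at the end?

75   : [75]
dup  : [75, 75]
over : [75, 75, 75]
swap : [75, 75, 75]
dup  : [75, 75, 75, 75]
drop : [75, 75, 75]
dup  : [75, 75, 75, 75]
drop : [75, 75, 75]
drop : [75, 75]
drop : [75]
12   : [75, 12]
*    : [900]
1    : [900, 1]
-    : [899]

899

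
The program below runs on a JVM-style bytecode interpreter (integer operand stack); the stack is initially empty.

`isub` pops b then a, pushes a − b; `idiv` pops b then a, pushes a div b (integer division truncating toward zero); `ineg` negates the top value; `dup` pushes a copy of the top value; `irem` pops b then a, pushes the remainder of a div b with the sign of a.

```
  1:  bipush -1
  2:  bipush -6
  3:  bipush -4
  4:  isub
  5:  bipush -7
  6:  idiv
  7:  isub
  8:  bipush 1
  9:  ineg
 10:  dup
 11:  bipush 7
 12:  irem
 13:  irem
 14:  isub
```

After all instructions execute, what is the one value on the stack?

-1

bipush -1  -1
bipush -6  -1 -6
bipush -4  -1 -6 -4
isub       -1 -2
bipush -7  -1 -2 -7
idiv       -1 0
isub       -1
bipush 1   -1 1
ineg       -1 -1
dup        -1 -1 -1
bipush 7   -1 -1 -1 7
irem       -1 -1 -1
irem       -1 0
isub       -1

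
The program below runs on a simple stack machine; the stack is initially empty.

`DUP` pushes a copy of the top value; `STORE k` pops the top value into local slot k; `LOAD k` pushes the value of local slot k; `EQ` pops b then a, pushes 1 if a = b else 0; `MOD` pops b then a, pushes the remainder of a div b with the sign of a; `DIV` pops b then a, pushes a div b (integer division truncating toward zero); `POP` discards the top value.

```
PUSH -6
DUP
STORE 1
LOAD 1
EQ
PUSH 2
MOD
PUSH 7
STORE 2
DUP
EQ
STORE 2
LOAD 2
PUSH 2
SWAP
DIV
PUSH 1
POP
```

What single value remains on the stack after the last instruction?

PUSH -6  [-6]
DUP      [-6, -6]
STORE 1  [-6]
LOAD 1   [-6, -6]
EQ       [1]
PUSH 2   [1, 2]
MOD      [1]
PUSH 7   [1, 7]
STORE 2  [1]
DUP      [1, 1]
EQ       [1]
STORE 2  []
LOAD 2   [1]
PUSH 2   [1, 2]
SWAP     [2, 1]
DIV      [2]
PUSH 1   [2, 1]
POP      [2]

2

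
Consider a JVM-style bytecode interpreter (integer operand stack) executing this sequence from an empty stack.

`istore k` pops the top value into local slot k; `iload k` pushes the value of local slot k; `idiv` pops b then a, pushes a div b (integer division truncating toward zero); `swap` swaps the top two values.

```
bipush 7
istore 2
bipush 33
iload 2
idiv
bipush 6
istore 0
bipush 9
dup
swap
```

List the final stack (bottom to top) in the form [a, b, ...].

[4, 9, 9]

bipush 7  : 7
istore 2  : (empty)
bipush 33 : 33
iload 2   : 33 7
idiv      : 4
bipush 6  : 4 6
istore 0  : 4
bipush 9  : 4 9
dup       : 4 9 9
swap      : 4 9 9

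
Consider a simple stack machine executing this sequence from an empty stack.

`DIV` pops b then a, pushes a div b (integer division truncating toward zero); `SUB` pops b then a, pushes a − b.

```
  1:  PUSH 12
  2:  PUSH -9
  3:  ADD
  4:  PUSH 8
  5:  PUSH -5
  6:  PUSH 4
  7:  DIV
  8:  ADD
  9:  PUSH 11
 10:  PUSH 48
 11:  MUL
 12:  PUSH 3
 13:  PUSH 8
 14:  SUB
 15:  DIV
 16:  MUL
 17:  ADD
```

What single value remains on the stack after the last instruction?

PUSH 12  [12]
PUSH -9  [12, -9]
ADD      [3]
PUSH 8   [3, 8]
PUSH -5  [3, 8, -5]
PUSH 4   [3, 8, -5, 4]
DIV      [3, 8, -1]
ADD      [3, 7]
PUSH 11  [3, 7, 11]
PUSH 48  [3, 7, 11, 48]
MUL      [3, 7, 528]
PUSH 3   [3, 7, 528, 3]
PUSH 8   [3, 7, 528, 3, 8]
SUB      [3, 7, 528, -5]
DIV      [3, 7, -105]
MUL      [3, -735]
ADD      [-732]

-732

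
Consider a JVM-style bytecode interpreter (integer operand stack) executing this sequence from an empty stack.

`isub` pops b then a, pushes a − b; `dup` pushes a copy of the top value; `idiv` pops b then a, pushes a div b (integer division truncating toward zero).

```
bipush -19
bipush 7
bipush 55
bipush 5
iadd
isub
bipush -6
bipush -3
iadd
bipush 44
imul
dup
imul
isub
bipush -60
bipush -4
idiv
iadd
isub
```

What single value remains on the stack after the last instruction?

bipush -19 -> [-19]
bipush 7   -> [-19, 7]
bipush 55  -> [-19, 7, 55]
bipush 5   -> [-19, 7, 55, 5]
iadd       -> [-19, 7, 60]
isub       -> [-19, -53]
bipush -6  -> [-19, -53, -6]
bipush -3  -> [-19, -53, -6, -3]
iadd       -> [-19, -53, -9]
bipush 44  -> [-19, -53, -9, 44]
imul       -> [-19, -53, -396]
dup        -> [-19, -53, -396, -396]
imul       -> [-19, -53, 156816]
isub       -> [-19, -156869]
bipush -60 -> [-19, -156869, -60]
bipush -4  -> [-19, -156869, -60, -4]
idiv       -> [-19, -156869, 15]
iadd       -> [-19, -156854]
isub       -> [156835]

156835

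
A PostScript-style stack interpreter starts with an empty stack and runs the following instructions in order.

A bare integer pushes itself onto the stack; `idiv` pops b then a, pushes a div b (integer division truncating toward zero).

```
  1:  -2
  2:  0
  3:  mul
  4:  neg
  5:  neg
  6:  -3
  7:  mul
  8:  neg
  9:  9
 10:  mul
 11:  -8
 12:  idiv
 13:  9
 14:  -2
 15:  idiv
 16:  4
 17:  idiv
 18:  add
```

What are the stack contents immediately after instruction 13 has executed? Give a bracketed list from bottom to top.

-2   → [-2]
0    → [-2, 0]
mul  → [0]
neg  → [0]
neg  → [0]
-3   → [0, -3]
mul  → [0]
neg  → [0]
9    → [0, 9]
mul  → [0]
-8   → [0, -8]
idiv → [0]
9    → [0, 9]

[0, 9]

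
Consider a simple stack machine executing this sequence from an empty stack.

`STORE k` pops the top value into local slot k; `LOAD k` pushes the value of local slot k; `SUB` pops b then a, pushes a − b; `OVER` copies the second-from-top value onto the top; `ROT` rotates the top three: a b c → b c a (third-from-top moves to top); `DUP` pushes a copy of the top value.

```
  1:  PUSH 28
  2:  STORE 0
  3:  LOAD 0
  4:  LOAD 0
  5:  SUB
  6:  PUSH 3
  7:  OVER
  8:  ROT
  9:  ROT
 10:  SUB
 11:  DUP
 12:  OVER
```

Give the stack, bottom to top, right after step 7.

[0, 3, 0]

PUSH 28 : 28
STORE 0 : (empty)
LOAD 0  : 28
LOAD 0  : 28 28
SUB     : 0
PUSH 3  : 0 3
OVER    : 0 3 0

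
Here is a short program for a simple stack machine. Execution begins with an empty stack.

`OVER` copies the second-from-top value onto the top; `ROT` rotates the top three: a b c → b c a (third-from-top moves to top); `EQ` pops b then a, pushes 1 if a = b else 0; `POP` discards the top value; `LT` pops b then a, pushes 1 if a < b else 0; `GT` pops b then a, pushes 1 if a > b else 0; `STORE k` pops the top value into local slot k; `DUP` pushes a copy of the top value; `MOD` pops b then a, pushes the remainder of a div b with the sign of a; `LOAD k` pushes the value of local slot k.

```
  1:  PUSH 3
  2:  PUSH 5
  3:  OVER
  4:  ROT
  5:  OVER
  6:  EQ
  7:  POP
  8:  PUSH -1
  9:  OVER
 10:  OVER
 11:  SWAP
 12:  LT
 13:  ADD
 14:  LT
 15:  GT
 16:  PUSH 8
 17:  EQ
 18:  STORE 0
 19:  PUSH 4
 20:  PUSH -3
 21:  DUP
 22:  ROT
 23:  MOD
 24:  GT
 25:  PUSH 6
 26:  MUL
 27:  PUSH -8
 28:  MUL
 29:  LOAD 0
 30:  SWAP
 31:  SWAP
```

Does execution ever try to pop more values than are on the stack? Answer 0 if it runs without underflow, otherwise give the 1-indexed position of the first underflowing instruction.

0

PUSH 3  -> [3]
PUSH 5  -> [3, 5]
OVER    -> [3, 5, 3]
ROT     -> [5, 3, 3]
OVER    -> [5, 3, 3, 3]
EQ      -> [5, 3, 1]
POP     -> [5, 3]
PUSH -1 -> [5, 3, -1]
OVER    -> [5, 3, -1, 3]
OVER    -> [5, 3, -1, 3, -1]
SWAP    -> [5, 3, -1, -1, 3]
LT      -> [5, 3, -1, 1]
ADD     -> [5, 3, 0]
LT      -> [5, 0]
GT      -> [1]
PUSH 8  -> [1, 8]
EQ      -> [0]
STORE 0 -> []
PUSH 4  -> [4]
PUSH -3 -> [4, -3]
DUP     -> [4, -3, -3]
ROT     -> [-3, -3, 4]
MOD     -> [-3, -3]
GT      -> [0]
PUSH 6  -> [0, 6]
MUL     -> [0]
PUSH -8 -> [0, -8]
MUL     -> [0]
LOAD 0  -> [0, 0]
SWAP    -> [0, 0]
SWAP    -> [0, 0]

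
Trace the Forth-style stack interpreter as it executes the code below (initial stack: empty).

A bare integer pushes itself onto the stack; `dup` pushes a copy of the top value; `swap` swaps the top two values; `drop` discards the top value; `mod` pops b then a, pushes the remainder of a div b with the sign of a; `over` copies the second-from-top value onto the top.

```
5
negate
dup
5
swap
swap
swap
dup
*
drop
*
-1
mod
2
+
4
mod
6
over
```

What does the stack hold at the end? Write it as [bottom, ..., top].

5      : [5]
negate : [-5]
dup    : [-5, -5]
5      : [-5, -5, 5]
swap   : [-5, 5, -5]
swap   : [-5, -5, 5]
swap   : [-5, 5, -5]
dup    : [-5, 5, -5, -5]
*      : [-5, 5, 25]
drop   : [-5, 5]
*      : [-25]
-1     : [-25, -1]
mod    : [0]
2      : [0, 2]
+      : [2]
4      : [2, 4]
mod    : [2]
6      : [2, 6]
over   : [2, 6, 2]

[2, 6, 2]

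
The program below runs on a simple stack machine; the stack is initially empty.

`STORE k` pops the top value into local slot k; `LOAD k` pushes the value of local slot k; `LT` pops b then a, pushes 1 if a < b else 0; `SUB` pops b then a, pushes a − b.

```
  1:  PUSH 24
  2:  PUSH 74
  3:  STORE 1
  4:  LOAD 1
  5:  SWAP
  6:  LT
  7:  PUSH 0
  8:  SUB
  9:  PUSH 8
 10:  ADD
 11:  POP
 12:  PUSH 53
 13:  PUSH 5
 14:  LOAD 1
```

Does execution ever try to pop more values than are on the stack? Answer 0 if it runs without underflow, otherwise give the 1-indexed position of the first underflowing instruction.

PUSH 24 → [24]
PUSH 74 → [24, 74]
STORE 1 → [24]
LOAD 1  → [24, 74]
SWAP    → [74, 24]
LT      → [0]
PUSH 0  → [0, 0]
SUB     → [0]
PUSH 8  → [0, 8]
ADD     → [8]
POP     → []
PUSH 53 → [53]
PUSH 5  → [53, 5]
LOAD 1  → [53, 5, 74]

0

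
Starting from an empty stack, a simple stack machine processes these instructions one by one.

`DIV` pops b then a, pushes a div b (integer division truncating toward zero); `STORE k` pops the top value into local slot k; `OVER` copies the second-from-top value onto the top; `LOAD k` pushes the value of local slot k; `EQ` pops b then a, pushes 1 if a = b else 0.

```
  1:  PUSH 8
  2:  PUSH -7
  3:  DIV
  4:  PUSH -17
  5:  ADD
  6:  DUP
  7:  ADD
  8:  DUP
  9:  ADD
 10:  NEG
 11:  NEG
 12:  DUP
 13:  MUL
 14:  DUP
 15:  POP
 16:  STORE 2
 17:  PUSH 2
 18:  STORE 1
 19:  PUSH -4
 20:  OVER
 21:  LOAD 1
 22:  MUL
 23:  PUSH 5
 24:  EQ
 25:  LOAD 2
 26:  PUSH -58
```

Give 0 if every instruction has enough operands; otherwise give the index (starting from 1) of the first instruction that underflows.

20

PUSH 8    [8]
PUSH -7   [8, -7]
DIV       [-1]
PUSH -17  [-1, -17]
ADD       [-18]
DUP       [-18, -18]
ADD       [-36]
DUP       [-36, -36]
ADD       [-72]
NEG       [72]
NEG       [-72]
DUP       [-72, -72]
MUL       [5184]
DUP       [5184, 5184]
POP       [5184]
STORE 2   []
PUSH 2    [2]
STORE 1   []
PUSH -4   [-4]
OVER  — needs 2 operands, stack has 1 → underflow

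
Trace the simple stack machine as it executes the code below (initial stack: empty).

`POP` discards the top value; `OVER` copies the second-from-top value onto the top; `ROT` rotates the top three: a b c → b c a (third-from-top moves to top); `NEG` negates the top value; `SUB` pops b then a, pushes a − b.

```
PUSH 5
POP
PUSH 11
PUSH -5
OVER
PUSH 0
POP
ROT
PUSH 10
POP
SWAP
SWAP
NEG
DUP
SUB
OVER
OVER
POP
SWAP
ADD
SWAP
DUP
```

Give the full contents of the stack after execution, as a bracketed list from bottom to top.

PUSH 5  → 5
POP     → (empty)
PUSH 11 → 11
PUSH -5 → 11 -5
OVER    → 11 -5 11
PUSH 0  → 11 -5 11 0
POP     → 11 -5 11
ROT     → -5 11 11
PUSH 10 → -5 11 11 10
POP     → -5 11 11
SWAP    → -5 11 11
SWAP    → -5 11 11
NEG     → -5 11 -11
DUP     → -5 11 -11 -11
SUB     → -5 11 0
OVER    → -5 11 0 11
OVER    → -5 11 0 11 0
POP     → -5 11 0 11
SWAP    → -5 11 11 0
ADD     → -5 11 11
SWAP    → -5 11 11
DUP     → -5 11 11 11

[-5, 11, 11, 11]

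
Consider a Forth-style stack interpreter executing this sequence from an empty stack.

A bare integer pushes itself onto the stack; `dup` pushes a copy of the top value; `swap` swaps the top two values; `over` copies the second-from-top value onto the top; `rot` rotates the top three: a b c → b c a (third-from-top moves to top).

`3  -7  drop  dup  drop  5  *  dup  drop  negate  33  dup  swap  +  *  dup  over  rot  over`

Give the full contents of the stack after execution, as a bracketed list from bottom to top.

[-990, -990, -990, -990]

3      → 3
-7     → 3 -7
drop   → 3
dup    → 3 3
drop   → 3
5      → 3 5
*      → 15
dup    → 15 15
drop   → 15
negate → -15
33     → -15 33
dup    → -15 33 33
swap   → -15 33 33
+      → -15 66
*      → -990
dup    → -990 -990
over   → -990 -990 -990
rot    → -990 -990 -990
over   → -990 -990 -990 -990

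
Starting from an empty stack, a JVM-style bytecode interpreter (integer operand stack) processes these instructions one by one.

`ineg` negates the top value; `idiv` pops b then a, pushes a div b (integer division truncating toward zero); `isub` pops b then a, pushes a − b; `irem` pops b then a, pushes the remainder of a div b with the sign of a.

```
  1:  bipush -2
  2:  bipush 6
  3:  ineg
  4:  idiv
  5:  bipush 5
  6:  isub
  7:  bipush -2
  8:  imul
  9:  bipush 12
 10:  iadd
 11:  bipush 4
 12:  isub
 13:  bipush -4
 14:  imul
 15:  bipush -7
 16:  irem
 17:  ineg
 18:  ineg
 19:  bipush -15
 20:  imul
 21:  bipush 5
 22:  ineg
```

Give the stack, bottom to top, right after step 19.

[-2, -15]

bipush -2   [-2]
bipush 6    [-2, 6]
ineg        [-2, -6]
idiv        [0]
bipush 5    [0, 5]
isub        [-5]
bipush -2   [-5, -2]
imul        [10]
bipush 12   [10, 12]
iadd        [22]
bipush 4    [22, 4]
isub        [18]
bipush -4   [18, -4]
imul        [-72]
bipush -7   [-72, -7]
irem        [-2]
ineg        [2]
ineg        [-2]
bipush -15  [-2, -15]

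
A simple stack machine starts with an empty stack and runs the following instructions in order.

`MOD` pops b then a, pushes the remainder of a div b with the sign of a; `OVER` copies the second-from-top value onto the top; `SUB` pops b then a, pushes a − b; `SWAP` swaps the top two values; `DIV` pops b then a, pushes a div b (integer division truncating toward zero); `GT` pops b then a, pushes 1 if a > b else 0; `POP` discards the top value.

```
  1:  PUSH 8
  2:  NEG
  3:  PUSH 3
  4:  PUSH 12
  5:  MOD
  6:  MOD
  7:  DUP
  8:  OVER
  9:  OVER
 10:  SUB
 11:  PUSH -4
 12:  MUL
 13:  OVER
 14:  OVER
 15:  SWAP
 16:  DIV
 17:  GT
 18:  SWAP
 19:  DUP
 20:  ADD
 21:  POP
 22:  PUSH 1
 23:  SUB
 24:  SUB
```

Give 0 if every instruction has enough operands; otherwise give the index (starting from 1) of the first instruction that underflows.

0

PUSH 8  : 8
NEG     : -8
PUSH 3  : -8 3
PUSH 12 : -8 3 12
MOD     : -8 3
MOD     : -2
DUP     : -2 -2
OVER    : -2 -2 -2
OVER    : -2 -2 -2 -2
SUB     : -2 -2 0
PUSH -4 : -2 -2 0 -4
MUL     : -2 -2 0
OVER    : -2 -2 0 -2
OVER    : -2 -2 0 -2 0
SWAP    : -2 -2 0 0 -2
DIV     : -2 -2 0 0
GT      : -2 -2 0
SWAP    : -2 0 -2
DUP     : -2 0 -2 -2
ADD     : -2 0 -4
POP     : -2 0
PUSH 1  : -2 0 1
SUB     : -2 -1
SUB     : -1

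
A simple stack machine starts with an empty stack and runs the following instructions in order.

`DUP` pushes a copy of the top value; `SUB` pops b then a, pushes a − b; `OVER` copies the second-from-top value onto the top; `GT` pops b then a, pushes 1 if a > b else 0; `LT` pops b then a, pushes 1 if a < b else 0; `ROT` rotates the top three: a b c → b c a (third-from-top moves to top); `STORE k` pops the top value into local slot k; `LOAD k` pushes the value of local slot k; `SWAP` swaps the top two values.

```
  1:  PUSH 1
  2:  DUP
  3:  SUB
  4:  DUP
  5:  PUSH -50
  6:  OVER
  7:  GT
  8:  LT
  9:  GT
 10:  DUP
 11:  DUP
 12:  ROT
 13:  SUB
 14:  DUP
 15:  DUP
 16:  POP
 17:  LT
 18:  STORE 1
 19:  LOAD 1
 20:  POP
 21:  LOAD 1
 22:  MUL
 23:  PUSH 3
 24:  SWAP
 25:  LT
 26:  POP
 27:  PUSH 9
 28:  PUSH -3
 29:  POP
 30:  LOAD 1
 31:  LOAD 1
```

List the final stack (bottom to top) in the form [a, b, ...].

[9, 0, 0]

PUSH 1   → [1]
DUP      → [1, 1]
SUB      → [0]
DUP      → [0, 0]
PUSH -50 → [0, 0, -50]
OVER     → [0, 0, -50, 0]
GT       → [0, 0, 0]
LT       → [0, 0]
GT       → [0]
DUP      → [0, 0]
DUP      → [0, 0, 0]
ROT      → [0, 0, 0]
SUB      → [0, 0]
DUP      → [0, 0, 0]
DUP      → [0, 0, 0, 0]
POP      → [0, 0, 0]
LT       → [0, 0]
STORE 1  → [0]
LOAD 1   → [0, 0]
POP      → [0]
LOAD 1   → [0, 0]
MUL      → [0]
PUSH 3   → [0, 3]
SWAP     → [3, 0]
LT       → [0]
POP      → []
PUSH 9   → [9]
PUSH -3  → [9, -3]
POP      → [9]
LOAD 1   → [9, 0]
LOAD 1   → [9, 0, 0]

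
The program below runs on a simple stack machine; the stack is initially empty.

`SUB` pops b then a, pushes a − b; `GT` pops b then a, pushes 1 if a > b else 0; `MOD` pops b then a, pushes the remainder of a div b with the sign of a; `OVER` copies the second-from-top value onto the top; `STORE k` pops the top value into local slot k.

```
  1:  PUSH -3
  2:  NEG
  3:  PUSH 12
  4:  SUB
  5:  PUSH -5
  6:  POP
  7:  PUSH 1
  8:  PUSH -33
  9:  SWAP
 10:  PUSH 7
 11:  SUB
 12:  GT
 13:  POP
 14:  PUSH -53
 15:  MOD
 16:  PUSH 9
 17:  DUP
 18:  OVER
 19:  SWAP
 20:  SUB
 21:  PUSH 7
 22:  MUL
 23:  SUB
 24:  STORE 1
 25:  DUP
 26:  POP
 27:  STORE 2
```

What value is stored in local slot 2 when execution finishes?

-9

PUSH -3  -> -3
NEG      -> 3
PUSH 12  -> 3 12
SUB      -> -9
PUSH -5  -> -9 -5
POP      -> -9
PUSH 1   -> -9 1
PUSH -33 -> -9 1 -33
SWAP     -> -9 -33 1
PUSH 7   -> -9 -33 1 7
SUB      -> -9 -33 -6
GT       -> -9 0
POP      -> -9
PUSH -53 -> -9 -53
MOD      -> -9
PUSH 9   -> -9 9
DUP      -> -9 9 9
OVER     -> -9 9 9 9
SWAP     -> -9 9 9 9
SUB      -> -9 9 0
PUSH 7   -> -9 9 0 7
MUL      -> -9 9 0
SUB      -> -9 9
STORE 1  -> -9
DUP      -> -9 -9
POP      -> -9
STORE 2  -> (empty)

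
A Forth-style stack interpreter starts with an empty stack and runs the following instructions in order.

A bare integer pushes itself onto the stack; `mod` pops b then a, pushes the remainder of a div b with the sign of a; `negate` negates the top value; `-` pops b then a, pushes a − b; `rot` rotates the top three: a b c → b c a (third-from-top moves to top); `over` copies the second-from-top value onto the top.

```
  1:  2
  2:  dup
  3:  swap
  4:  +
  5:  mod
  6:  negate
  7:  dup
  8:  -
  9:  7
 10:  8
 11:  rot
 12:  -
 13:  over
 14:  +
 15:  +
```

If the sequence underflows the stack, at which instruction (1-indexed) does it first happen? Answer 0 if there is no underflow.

2    → 2
dup  → 2 2
swap → 2 2
+    → 4
mod  — needs 2 operands, stack has 1 → underflow

5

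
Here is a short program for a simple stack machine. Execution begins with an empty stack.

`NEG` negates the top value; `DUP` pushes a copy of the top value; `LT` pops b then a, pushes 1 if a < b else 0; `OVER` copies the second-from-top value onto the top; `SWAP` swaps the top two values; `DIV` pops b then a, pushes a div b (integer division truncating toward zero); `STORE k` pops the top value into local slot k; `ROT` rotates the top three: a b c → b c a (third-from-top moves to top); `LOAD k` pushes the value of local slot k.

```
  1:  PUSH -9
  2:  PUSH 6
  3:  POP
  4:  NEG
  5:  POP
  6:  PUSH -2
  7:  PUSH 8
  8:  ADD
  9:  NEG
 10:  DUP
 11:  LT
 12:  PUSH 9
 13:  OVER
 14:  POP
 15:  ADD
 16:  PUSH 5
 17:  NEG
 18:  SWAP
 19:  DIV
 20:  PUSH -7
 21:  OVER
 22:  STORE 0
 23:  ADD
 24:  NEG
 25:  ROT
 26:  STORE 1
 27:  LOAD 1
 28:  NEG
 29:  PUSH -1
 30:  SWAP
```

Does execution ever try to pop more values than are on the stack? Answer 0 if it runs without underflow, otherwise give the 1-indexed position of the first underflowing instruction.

25

PUSH -9 → -9
PUSH 6  → -9 6
POP     → -9
NEG     → 9
POP     → (empty)
PUSH -2 → -2
PUSH 8  → -2 8
ADD     → 6
NEG     → -6
DUP     → -6 -6
LT      → 0
PUSH 9  → 0 9
OVER    → 0 9 0
POP     → 0 9
ADD     → 9
PUSH 5  → 9 5
NEG     → 9 -5
SWAP    → -5 9
DIV     → 0
PUSH -7 → 0 -7
OVER    → 0 -7 0
STORE 0 → 0 -7
ADD     → -7
NEG     → 7
ROT  — needs 3 operands, stack has 1 → underflow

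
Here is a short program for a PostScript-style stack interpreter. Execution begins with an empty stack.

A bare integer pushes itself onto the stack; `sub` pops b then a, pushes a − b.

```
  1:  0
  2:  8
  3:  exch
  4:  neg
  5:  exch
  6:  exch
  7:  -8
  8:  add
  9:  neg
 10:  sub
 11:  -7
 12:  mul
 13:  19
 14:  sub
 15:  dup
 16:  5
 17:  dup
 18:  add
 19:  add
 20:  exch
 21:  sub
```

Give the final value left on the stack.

10

0    : [0]
8    : [0, 8]
exch : [8, 0]
neg  : [8, 0]
exch : [0, 8]
exch : [8, 0]
-8   : [8, 0, -8]
add  : [8, -8]
neg  : [8, 8]
sub  : [0]
-7   : [0, -7]
mul  : [0]
19   : [0, 19]
sub  : [-19]
dup  : [-19, -19]
5    : [-19, -19, 5]
dup  : [-19, -19, 5, 5]
add  : [-19, -19, 10]
add  : [-19, -9]
exch : [-9, -19]
sub  : [10]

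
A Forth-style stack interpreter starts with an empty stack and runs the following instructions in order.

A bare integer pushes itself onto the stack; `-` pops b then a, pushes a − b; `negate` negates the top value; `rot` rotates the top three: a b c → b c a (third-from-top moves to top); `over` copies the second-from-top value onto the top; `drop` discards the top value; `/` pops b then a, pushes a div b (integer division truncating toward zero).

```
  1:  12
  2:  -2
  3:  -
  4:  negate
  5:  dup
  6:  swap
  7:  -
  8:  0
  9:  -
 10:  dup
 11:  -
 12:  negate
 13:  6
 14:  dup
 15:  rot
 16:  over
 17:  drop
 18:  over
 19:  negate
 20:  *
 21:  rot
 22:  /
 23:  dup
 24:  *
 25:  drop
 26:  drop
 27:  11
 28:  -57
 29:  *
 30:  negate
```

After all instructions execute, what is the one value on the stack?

12     → [12]
-2     → [12, -2]
-      → [14]
negate → [-14]
dup    → [-14, -14]
swap   → [-14, -14]
-      → [0]
0      → [0, 0]
-      → [0]
dup    → [0, 0]
-      → [0]
negate → [0]
6      → [0, 6]
dup    → [0, 6, 6]
rot    → [6, 6, 0]
over   → [6, 6, 0, 6]
drop   → [6, 6, 0]
over   → [6, 6, 0, 6]
negate → [6, 6, 0, -6]
*      → [6, 6, 0]
rot    → [6, 0, 6]
/      → [6, 0]
dup    → [6, 0, 0]
*      → [6, 0]
drop   → [6]
drop   → []
11     → [11]
-57    → [11, -57]
*      → [-627]
negate → [627]

627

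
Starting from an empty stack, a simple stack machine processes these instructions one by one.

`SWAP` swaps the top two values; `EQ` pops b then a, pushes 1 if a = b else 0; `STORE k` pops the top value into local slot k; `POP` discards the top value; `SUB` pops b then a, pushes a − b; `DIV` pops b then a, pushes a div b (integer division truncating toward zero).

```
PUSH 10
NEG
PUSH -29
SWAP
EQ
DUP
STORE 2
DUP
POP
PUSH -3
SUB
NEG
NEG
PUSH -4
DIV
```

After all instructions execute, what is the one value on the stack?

0

PUSH 10  : 10
NEG      : -10
PUSH -29 : -10 -29
SWAP     : -29 -10
EQ       : 0
DUP      : 0 0
STORE 2  : 0
DUP      : 0 0
POP      : 0
PUSH -3  : 0 -3
SUB      : 3
NEG      : -3
NEG      : 3
PUSH -4  : 3 -4
DIV      : 0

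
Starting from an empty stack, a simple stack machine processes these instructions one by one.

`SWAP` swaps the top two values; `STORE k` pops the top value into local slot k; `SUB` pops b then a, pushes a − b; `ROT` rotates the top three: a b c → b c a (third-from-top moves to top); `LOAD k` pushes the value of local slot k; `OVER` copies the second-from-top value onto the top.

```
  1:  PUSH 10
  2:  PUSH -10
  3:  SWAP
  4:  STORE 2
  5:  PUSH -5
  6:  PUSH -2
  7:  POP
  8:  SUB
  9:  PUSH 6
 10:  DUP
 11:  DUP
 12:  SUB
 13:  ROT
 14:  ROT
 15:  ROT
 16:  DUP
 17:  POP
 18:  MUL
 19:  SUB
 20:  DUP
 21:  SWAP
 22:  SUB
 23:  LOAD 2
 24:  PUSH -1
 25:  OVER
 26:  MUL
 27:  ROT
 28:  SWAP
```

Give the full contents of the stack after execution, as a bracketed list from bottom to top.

PUSH 10  : 10
PUSH -10 : 10 -10
SWAP     : -10 10
STORE 2  : -10
PUSH -5  : -10 -5
PUSH -2  : -10 -5 -2
POP      : -10 -5
SUB      : -5
PUSH 6   : -5 6
DUP      : -5 6 6
DUP      : -5 6 6 6
SUB      : -5 6 0
ROT      : 6 0 -5
ROT      : 0 -5 6
ROT      : -5 6 0
DUP      : -5 6 0 0
POP      : -5 6 0
MUL      : -5 0
SUB      : -5
DUP      : -5 -5
SWAP     : -5 -5
SUB      : 0
LOAD 2   : 0 10
PUSH -1  : 0 10 -1
OVER     : 0 10 -1 10
MUL      : 0 10 -10
ROT      : 10 -10 0
SWAP     : 10 0 -10

[10, 0, -10]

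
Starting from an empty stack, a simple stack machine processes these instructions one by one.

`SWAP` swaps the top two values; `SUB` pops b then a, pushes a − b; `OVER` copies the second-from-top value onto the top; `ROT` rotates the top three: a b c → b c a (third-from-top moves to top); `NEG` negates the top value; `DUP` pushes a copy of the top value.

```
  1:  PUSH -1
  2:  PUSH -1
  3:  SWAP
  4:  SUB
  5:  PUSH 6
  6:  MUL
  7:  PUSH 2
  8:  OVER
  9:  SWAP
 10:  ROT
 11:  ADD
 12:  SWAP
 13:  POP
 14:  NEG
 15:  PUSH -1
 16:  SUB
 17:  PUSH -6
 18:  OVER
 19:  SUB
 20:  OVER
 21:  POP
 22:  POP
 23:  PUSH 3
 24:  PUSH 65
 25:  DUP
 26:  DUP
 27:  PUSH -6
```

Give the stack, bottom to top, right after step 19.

PUSH -1 → -1
PUSH -1 → -1 -1
SWAP    → -1 -1
SUB     → 0
PUSH 6  → 0 6
MUL     → 0
PUSH 2  → 0 2
OVER    → 0 2 0
SWAP    → 0 0 2
ROT     → 0 2 0
ADD     → 0 2
SWAP    → 2 0
POP     → 2
NEG     → -2
PUSH -1 → -2 -1
SUB     → -1
PUSH -6 → -1 -6
OVER    → -1 -6 -1
SUB     → -1 -5

[-1, -5]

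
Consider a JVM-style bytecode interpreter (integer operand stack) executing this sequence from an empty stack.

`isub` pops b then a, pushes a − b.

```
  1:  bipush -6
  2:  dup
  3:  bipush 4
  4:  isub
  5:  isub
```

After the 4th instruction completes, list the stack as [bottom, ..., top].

bipush -6 : [-6]
dup       : [-6, -6]
bipush 4  : [-6, -6, 4]
isub      : [-6, -10]

[-6, -10]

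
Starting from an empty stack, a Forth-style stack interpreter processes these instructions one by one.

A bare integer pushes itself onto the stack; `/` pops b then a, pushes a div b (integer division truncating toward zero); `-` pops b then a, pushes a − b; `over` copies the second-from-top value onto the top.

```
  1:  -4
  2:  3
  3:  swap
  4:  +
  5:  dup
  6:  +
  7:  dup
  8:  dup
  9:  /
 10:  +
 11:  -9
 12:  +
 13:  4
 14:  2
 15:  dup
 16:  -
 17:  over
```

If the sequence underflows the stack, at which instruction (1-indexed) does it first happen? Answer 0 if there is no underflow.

0

-4   : -4
3    : -4 3
swap : 3 -4
+    : -1
dup  : -1 -1
+    : -2
dup  : -2 -2
dup  : -2 -2 -2
/    : -2 1
+    : -1
-9   : -1 -9
+    : -10
4    : -10 4
2    : -10 4 2
dup  : -10 4 2 2
-    : -10 4 0
over : -10 4 0 4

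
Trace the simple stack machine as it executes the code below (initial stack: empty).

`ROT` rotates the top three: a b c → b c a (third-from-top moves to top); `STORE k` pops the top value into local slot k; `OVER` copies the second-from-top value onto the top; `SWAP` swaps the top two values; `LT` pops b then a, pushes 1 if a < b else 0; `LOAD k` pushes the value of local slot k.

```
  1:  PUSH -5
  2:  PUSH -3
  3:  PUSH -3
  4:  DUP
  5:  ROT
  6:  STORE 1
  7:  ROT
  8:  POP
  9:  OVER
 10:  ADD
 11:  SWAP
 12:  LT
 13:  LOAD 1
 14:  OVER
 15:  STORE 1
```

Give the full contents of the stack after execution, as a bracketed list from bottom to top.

PUSH -5 : [-5]
PUSH -3 : [-5, -3]
PUSH -3 : [-5, -3, -3]
DUP     : [-5, -3, -3, -3]
ROT     : [-5, -3, -3, -3]
STORE 1 : [-5, -3, -3]
ROT     : [-3, -3, -5]
POP     : [-3, -3]
OVER    : [-3, -3, -3]
ADD     : [-3, -6]
SWAP    : [-6, -3]
LT      : [1]
LOAD 1  : [1, -3]
OVER    : [1, -3, 1]
STORE 1 : [1, -3]

[1, -3]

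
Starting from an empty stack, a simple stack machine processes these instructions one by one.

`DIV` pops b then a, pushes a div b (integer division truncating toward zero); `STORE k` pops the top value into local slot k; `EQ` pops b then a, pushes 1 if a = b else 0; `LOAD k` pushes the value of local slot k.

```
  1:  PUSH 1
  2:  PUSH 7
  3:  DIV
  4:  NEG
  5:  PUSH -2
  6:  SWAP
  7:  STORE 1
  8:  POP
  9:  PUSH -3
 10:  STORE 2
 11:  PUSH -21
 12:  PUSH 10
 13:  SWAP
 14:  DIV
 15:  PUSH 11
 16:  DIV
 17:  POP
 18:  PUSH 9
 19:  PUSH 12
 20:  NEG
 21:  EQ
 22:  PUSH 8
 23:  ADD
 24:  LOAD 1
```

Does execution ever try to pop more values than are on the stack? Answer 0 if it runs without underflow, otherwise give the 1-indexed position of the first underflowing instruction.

0

PUSH 1   -> 1
PUSH 7   -> 1 7
DIV      -> 0
NEG      -> 0
PUSH -2  -> 0 -2
SWAP     -> -2 0
STORE 1  -> -2
POP      -> (empty)
PUSH -3  -> -3
STORE 2  -> (empty)
PUSH -21 -> -21
PUSH 10  -> -21 10
SWAP     -> 10 -21
DIV      -> 0
PUSH 11  -> 0 11
DIV      -> 0
POP      -> (empty)
PUSH 9   -> 9
PUSH 12  -> 9 12
NEG      -> 9 -12
EQ       -> 0
PUSH 8   -> 0 8
ADD      -> 8
LOAD 1   -> 8 0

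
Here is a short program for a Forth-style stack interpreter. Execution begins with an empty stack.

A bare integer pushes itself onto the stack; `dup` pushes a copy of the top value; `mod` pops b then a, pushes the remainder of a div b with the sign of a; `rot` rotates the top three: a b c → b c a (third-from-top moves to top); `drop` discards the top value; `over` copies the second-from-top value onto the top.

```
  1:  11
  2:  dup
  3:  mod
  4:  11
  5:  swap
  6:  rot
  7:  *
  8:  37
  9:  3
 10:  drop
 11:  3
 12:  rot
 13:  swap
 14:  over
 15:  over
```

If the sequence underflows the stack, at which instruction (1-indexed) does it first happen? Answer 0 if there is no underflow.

6

11   → 11
dup  → 11 11
mod  → 0
11   → 0 11
swap → 11 0
rot  — needs 3 operands, stack has 2 → underflow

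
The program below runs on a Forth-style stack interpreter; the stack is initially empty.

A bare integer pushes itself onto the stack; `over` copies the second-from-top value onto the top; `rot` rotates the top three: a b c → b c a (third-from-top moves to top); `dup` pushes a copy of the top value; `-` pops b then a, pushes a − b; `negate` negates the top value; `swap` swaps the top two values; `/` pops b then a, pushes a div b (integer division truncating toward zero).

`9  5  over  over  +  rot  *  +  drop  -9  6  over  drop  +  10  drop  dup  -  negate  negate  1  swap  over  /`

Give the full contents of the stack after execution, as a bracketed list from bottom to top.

[1, 0]

9      : [9]
5      : [9, 5]
over   : [9, 5, 9]
over   : [9, 5, 9, 5]
+      : [9, 5, 14]
rot    : [5, 14, 9]
*      : [5, 126]
+      : [131]
drop   : []
-9     : [-9]
6      : [-9, 6]
over   : [-9, 6, -9]
drop   : [-9, 6]
+      : [-3]
10     : [-3, 10]
drop   : [-3]
dup    : [-3, -3]
-      : [0]
negate : [0]
negate : [0]
1      : [0, 1]
swap   : [1, 0]
over   : [1, 0, 1]
/      : [1, 0]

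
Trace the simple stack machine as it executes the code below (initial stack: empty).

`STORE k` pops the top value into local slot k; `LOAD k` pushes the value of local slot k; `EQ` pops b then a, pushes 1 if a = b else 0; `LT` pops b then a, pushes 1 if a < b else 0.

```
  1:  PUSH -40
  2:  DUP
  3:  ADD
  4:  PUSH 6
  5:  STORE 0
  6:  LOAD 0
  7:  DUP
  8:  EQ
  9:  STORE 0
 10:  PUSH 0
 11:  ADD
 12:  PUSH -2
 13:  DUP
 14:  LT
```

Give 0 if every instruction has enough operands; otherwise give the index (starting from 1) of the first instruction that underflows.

0

PUSH -40 -> -40
DUP      -> -40 -40
ADD      -> -80
PUSH 6   -> -80 6
STORE 0  -> -80
LOAD 0   -> -80 6
DUP      -> -80 6 6
EQ       -> -80 1
STORE 0  -> -80
PUSH 0   -> -80 0
ADD      -> -80
PUSH -2  -> -80 -2
DUP      -> -80 -2 -2
LT       -> -80 0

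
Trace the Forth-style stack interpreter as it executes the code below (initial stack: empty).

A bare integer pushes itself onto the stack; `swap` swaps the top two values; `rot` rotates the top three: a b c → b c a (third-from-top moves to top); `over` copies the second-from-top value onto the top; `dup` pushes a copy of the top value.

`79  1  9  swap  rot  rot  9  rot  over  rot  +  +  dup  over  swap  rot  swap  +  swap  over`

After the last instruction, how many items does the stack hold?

79   → [79]
1    → [79, 1]
9    → [79, 1, 9]
swap → [79, 9, 1]
rot  → [9, 1, 79]
rot  → [1, 79, 9]
9    → [1, 79, 9, 9]
rot  → [1, 9, 9, 79]
over → [1, 9, 9, 79, 9]
rot  → [1, 9, 79, 9, 9]
+    → [1, 9, 79, 18]
+    → [1, 9, 97]
dup  → [1, 9, 97, 97]
over → [1, 9, 97, 97, 97]
swap → [1, 9, 97, 97, 97]
rot  → [1, 9, 97, 97, 97]
swap → [1, 9, 97, 97, 97]
+    → [1, 9, 97, 194]
swap → [1, 9, 194, 97]
over → [1, 9, 194, 97, 194]

5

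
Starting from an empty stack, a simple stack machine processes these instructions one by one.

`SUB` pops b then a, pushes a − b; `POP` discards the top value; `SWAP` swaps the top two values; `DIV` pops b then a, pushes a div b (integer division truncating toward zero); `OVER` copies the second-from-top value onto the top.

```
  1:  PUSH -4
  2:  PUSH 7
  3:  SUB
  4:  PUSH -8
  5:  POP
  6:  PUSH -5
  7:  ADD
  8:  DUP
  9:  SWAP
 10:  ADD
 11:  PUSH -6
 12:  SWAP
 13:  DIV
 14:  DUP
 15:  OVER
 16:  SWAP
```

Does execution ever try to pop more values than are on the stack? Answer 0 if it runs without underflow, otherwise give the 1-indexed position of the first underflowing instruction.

PUSH -4 -> -4
PUSH 7  -> -4 7
SUB     -> -11
PUSH -8 -> -11 -8
POP     -> -11
PUSH -5 -> -11 -5
ADD     -> -16
DUP     -> -16 -16
SWAP    -> -16 -16
ADD     -> -32
PUSH -6 -> -32 -6
SWAP    -> -6 -32
DIV     -> 0
DUP     -> 0 0
OVER    -> 0 0 0
SWAP    -> 0 0 0

0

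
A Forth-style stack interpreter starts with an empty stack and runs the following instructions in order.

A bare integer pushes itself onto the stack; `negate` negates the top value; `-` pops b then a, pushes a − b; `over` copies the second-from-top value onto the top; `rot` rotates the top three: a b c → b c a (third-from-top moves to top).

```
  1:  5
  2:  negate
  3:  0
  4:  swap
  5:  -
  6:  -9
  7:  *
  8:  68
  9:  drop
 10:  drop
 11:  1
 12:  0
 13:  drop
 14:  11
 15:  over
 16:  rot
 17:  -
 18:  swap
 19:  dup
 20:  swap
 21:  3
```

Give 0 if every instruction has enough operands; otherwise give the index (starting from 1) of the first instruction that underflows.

5      -> 5
negate -> -5
0      -> -5 0
swap   -> 0 -5
-      -> 5
-9     -> 5 -9
*      -> -45
68     -> -45 68
drop   -> -45
drop   -> (empty)
1      -> 1
0      -> 1 0
drop   -> 1
11     -> 1 11
over   -> 1 11 1
rot    -> 11 1 1
-      -> 11 0
swap   -> 0 11
dup    -> 0 11 11
swap   -> 0 11 11
3      -> 0 11 11 3

0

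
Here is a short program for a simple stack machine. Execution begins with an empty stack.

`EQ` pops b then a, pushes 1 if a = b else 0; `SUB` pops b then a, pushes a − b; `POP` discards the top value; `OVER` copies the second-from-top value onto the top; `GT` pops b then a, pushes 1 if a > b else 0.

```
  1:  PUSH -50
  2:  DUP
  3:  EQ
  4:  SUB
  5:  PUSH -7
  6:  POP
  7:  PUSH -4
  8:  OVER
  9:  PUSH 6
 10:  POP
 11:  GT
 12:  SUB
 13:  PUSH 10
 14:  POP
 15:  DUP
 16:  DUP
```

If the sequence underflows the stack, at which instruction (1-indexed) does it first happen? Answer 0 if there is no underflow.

4

PUSH -50 → -50
DUP      → -50 -50
EQ       → 1
SUB  — needs 2 operands, stack has 1 → underflow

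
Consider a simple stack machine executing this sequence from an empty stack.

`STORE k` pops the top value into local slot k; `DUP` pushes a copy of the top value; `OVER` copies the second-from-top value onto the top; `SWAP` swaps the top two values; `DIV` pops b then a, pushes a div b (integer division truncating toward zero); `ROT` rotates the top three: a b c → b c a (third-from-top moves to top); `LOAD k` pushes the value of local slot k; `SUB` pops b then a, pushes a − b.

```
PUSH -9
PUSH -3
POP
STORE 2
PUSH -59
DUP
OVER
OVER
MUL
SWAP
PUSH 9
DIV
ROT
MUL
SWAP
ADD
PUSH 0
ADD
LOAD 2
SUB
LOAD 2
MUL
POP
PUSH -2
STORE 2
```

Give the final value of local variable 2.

PUSH -9  -> [-9]
PUSH -3  -> [-9, -3]
POP      -> [-9]
STORE 2  -> []
PUSH -59 -> [-59]
DUP      -> [-59, -59]
OVER     -> [-59, -59, -59]
OVER     -> [-59, -59, -59, -59]
MUL      -> [-59, -59, 3481]
SWAP     -> [-59, 3481, -59]
PUSH 9   -> [-59, 3481, -59, 9]
DIV      -> [-59, 3481, -6]
ROT      -> [3481, -6, -59]
MUL      -> [3481, 354]
SWAP     -> [354, 3481]
ADD      -> [3835]
PUSH 0   -> [3835, 0]
ADD      -> [3835]
LOAD 2   -> [3835, -9]
SUB      -> [3844]
LOAD 2   -> [3844, -9]
MUL      -> [-34596]
POP      -> []
PUSH -2  -> [-2]
STORE 2  -> []

-2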